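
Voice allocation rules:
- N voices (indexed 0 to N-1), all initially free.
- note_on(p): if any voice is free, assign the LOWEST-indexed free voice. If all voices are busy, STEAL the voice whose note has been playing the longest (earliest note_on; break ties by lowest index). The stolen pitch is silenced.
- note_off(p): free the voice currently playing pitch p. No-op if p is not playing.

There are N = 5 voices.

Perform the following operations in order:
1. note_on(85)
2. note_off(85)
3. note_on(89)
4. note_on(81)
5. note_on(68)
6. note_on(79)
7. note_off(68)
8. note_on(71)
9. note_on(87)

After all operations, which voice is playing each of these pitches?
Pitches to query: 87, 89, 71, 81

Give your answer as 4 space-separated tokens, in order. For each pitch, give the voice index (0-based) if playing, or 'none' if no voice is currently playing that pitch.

Answer: 4 0 2 1

Derivation:
Op 1: note_on(85): voice 0 is free -> assigned | voices=[85 - - - -]
Op 2: note_off(85): free voice 0 | voices=[- - - - -]
Op 3: note_on(89): voice 0 is free -> assigned | voices=[89 - - - -]
Op 4: note_on(81): voice 1 is free -> assigned | voices=[89 81 - - -]
Op 5: note_on(68): voice 2 is free -> assigned | voices=[89 81 68 - -]
Op 6: note_on(79): voice 3 is free -> assigned | voices=[89 81 68 79 -]
Op 7: note_off(68): free voice 2 | voices=[89 81 - 79 -]
Op 8: note_on(71): voice 2 is free -> assigned | voices=[89 81 71 79 -]
Op 9: note_on(87): voice 4 is free -> assigned | voices=[89 81 71 79 87]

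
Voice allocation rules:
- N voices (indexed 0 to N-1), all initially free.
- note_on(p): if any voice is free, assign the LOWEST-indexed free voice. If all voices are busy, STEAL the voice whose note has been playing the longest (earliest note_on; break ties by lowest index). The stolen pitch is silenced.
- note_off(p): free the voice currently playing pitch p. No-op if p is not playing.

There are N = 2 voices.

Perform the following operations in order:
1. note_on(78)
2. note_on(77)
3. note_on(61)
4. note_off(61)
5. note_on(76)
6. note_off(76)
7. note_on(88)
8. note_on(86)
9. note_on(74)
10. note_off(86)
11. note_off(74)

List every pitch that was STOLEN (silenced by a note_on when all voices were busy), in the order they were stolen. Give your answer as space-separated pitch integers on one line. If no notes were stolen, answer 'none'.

Answer: 78 77 88

Derivation:
Op 1: note_on(78): voice 0 is free -> assigned | voices=[78 -]
Op 2: note_on(77): voice 1 is free -> assigned | voices=[78 77]
Op 3: note_on(61): all voices busy, STEAL voice 0 (pitch 78, oldest) -> assign | voices=[61 77]
Op 4: note_off(61): free voice 0 | voices=[- 77]
Op 5: note_on(76): voice 0 is free -> assigned | voices=[76 77]
Op 6: note_off(76): free voice 0 | voices=[- 77]
Op 7: note_on(88): voice 0 is free -> assigned | voices=[88 77]
Op 8: note_on(86): all voices busy, STEAL voice 1 (pitch 77, oldest) -> assign | voices=[88 86]
Op 9: note_on(74): all voices busy, STEAL voice 0 (pitch 88, oldest) -> assign | voices=[74 86]
Op 10: note_off(86): free voice 1 | voices=[74 -]
Op 11: note_off(74): free voice 0 | voices=[- -]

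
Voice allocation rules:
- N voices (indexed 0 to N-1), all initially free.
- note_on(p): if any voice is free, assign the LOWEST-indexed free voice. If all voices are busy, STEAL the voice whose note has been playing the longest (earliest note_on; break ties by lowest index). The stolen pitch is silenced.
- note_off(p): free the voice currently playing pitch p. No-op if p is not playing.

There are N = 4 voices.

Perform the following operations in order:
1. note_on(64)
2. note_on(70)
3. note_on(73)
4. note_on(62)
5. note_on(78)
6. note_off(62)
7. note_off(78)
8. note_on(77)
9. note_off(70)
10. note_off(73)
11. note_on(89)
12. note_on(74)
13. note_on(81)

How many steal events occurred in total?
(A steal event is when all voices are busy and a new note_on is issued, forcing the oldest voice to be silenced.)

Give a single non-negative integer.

Answer: 1

Derivation:
Op 1: note_on(64): voice 0 is free -> assigned | voices=[64 - - -]
Op 2: note_on(70): voice 1 is free -> assigned | voices=[64 70 - -]
Op 3: note_on(73): voice 2 is free -> assigned | voices=[64 70 73 -]
Op 4: note_on(62): voice 3 is free -> assigned | voices=[64 70 73 62]
Op 5: note_on(78): all voices busy, STEAL voice 0 (pitch 64, oldest) -> assign | voices=[78 70 73 62]
Op 6: note_off(62): free voice 3 | voices=[78 70 73 -]
Op 7: note_off(78): free voice 0 | voices=[- 70 73 -]
Op 8: note_on(77): voice 0 is free -> assigned | voices=[77 70 73 -]
Op 9: note_off(70): free voice 1 | voices=[77 - 73 -]
Op 10: note_off(73): free voice 2 | voices=[77 - - -]
Op 11: note_on(89): voice 1 is free -> assigned | voices=[77 89 - -]
Op 12: note_on(74): voice 2 is free -> assigned | voices=[77 89 74 -]
Op 13: note_on(81): voice 3 is free -> assigned | voices=[77 89 74 81]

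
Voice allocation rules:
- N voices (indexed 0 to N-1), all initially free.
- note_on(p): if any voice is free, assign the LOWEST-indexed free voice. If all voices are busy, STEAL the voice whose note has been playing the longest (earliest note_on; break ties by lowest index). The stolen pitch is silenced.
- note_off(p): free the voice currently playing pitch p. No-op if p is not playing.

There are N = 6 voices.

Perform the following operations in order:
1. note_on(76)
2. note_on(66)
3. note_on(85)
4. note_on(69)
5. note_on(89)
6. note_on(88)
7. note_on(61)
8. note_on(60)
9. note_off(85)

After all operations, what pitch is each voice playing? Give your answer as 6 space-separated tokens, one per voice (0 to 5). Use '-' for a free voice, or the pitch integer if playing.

Answer: 61 60 - 69 89 88

Derivation:
Op 1: note_on(76): voice 0 is free -> assigned | voices=[76 - - - - -]
Op 2: note_on(66): voice 1 is free -> assigned | voices=[76 66 - - - -]
Op 3: note_on(85): voice 2 is free -> assigned | voices=[76 66 85 - - -]
Op 4: note_on(69): voice 3 is free -> assigned | voices=[76 66 85 69 - -]
Op 5: note_on(89): voice 4 is free -> assigned | voices=[76 66 85 69 89 -]
Op 6: note_on(88): voice 5 is free -> assigned | voices=[76 66 85 69 89 88]
Op 7: note_on(61): all voices busy, STEAL voice 0 (pitch 76, oldest) -> assign | voices=[61 66 85 69 89 88]
Op 8: note_on(60): all voices busy, STEAL voice 1 (pitch 66, oldest) -> assign | voices=[61 60 85 69 89 88]
Op 9: note_off(85): free voice 2 | voices=[61 60 - 69 89 88]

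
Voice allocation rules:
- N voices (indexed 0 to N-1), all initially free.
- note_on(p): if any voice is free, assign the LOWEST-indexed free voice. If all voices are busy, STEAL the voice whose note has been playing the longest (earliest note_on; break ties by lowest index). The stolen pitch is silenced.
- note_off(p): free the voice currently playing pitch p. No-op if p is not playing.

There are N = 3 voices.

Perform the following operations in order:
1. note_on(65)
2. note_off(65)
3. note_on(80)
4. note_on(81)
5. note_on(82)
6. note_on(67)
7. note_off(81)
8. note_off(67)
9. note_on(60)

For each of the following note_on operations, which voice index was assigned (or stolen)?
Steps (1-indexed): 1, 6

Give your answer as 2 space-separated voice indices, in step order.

Op 1: note_on(65): voice 0 is free -> assigned | voices=[65 - -]
Op 2: note_off(65): free voice 0 | voices=[- - -]
Op 3: note_on(80): voice 0 is free -> assigned | voices=[80 - -]
Op 4: note_on(81): voice 1 is free -> assigned | voices=[80 81 -]
Op 5: note_on(82): voice 2 is free -> assigned | voices=[80 81 82]
Op 6: note_on(67): all voices busy, STEAL voice 0 (pitch 80, oldest) -> assign | voices=[67 81 82]
Op 7: note_off(81): free voice 1 | voices=[67 - 82]
Op 8: note_off(67): free voice 0 | voices=[- - 82]
Op 9: note_on(60): voice 0 is free -> assigned | voices=[60 - 82]

Answer: 0 0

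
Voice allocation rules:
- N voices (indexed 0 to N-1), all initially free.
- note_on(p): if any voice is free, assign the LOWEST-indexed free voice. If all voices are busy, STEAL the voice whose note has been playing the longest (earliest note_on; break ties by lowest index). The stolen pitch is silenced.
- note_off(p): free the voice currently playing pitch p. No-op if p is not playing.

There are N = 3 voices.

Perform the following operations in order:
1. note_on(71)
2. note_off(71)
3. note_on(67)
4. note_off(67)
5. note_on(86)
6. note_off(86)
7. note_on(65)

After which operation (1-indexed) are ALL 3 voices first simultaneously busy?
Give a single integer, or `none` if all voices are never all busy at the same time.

Answer: none

Derivation:
Op 1: note_on(71): voice 0 is free -> assigned | voices=[71 - -]
Op 2: note_off(71): free voice 0 | voices=[- - -]
Op 3: note_on(67): voice 0 is free -> assigned | voices=[67 - -]
Op 4: note_off(67): free voice 0 | voices=[- - -]
Op 5: note_on(86): voice 0 is free -> assigned | voices=[86 - -]
Op 6: note_off(86): free voice 0 | voices=[- - -]
Op 7: note_on(65): voice 0 is free -> assigned | voices=[65 - -]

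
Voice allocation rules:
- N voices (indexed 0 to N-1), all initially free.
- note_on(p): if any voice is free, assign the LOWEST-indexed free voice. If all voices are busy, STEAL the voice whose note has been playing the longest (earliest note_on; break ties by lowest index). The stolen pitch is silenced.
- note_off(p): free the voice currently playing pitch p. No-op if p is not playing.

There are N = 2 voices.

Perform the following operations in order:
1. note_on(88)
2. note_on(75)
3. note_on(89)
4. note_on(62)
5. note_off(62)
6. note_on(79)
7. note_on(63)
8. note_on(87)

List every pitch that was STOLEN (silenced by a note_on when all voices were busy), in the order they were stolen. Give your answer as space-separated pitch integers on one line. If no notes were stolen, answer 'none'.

Answer: 88 75 89 79

Derivation:
Op 1: note_on(88): voice 0 is free -> assigned | voices=[88 -]
Op 2: note_on(75): voice 1 is free -> assigned | voices=[88 75]
Op 3: note_on(89): all voices busy, STEAL voice 0 (pitch 88, oldest) -> assign | voices=[89 75]
Op 4: note_on(62): all voices busy, STEAL voice 1 (pitch 75, oldest) -> assign | voices=[89 62]
Op 5: note_off(62): free voice 1 | voices=[89 -]
Op 6: note_on(79): voice 1 is free -> assigned | voices=[89 79]
Op 7: note_on(63): all voices busy, STEAL voice 0 (pitch 89, oldest) -> assign | voices=[63 79]
Op 8: note_on(87): all voices busy, STEAL voice 1 (pitch 79, oldest) -> assign | voices=[63 87]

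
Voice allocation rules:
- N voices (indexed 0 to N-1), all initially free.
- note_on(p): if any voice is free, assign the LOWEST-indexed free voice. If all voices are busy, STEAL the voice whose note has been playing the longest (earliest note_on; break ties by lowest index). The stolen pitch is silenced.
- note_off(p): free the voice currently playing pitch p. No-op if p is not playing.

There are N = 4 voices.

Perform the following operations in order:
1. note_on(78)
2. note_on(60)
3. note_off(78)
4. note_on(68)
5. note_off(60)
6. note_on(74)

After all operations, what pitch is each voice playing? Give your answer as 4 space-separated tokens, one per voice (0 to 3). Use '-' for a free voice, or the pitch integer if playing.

Answer: 68 74 - -

Derivation:
Op 1: note_on(78): voice 0 is free -> assigned | voices=[78 - - -]
Op 2: note_on(60): voice 1 is free -> assigned | voices=[78 60 - -]
Op 3: note_off(78): free voice 0 | voices=[- 60 - -]
Op 4: note_on(68): voice 0 is free -> assigned | voices=[68 60 - -]
Op 5: note_off(60): free voice 1 | voices=[68 - - -]
Op 6: note_on(74): voice 1 is free -> assigned | voices=[68 74 - -]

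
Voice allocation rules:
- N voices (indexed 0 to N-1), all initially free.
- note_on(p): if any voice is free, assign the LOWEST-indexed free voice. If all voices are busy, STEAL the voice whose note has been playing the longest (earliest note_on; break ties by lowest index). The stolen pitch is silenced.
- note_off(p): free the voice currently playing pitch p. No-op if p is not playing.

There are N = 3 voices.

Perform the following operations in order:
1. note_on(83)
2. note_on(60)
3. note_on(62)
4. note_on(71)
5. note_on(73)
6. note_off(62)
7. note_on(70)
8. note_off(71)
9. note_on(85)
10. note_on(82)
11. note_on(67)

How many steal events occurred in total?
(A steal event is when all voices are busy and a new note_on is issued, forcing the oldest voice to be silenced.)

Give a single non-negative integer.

Answer: 4

Derivation:
Op 1: note_on(83): voice 0 is free -> assigned | voices=[83 - -]
Op 2: note_on(60): voice 1 is free -> assigned | voices=[83 60 -]
Op 3: note_on(62): voice 2 is free -> assigned | voices=[83 60 62]
Op 4: note_on(71): all voices busy, STEAL voice 0 (pitch 83, oldest) -> assign | voices=[71 60 62]
Op 5: note_on(73): all voices busy, STEAL voice 1 (pitch 60, oldest) -> assign | voices=[71 73 62]
Op 6: note_off(62): free voice 2 | voices=[71 73 -]
Op 7: note_on(70): voice 2 is free -> assigned | voices=[71 73 70]
Op 8: note_off(71): free voice 0 | voices=[- 73 70]
Op 9: note_on(85): voice 0 is free -> assigned | voices=[85 73 70]
Op 10: note_on(82): all voices busy, STEAL voice 1 (pitch 73, oldest) -> assign | voices=[85 82 70]
Op 11: note_on(67): all voices busy, STEAL voice 2 (pitch 70, oldest) -> assign | voices=[85 82 67]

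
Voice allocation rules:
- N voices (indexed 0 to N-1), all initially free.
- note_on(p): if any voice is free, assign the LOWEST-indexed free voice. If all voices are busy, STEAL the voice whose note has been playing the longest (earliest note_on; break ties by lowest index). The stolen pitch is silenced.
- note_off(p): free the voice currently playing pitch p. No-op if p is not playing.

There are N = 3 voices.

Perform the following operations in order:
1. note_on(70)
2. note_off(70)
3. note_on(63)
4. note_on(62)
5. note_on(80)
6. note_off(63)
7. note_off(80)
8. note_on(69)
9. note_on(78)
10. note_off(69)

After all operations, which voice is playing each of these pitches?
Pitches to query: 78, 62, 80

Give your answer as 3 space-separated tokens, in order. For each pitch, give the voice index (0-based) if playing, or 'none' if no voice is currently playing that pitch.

Answer: 2 1 none

Derivation:
Op 1: note_on(70): voice 0 is free -> assigned | voices=[70 - -]
Op 2: note_off(70): free voice 0 | voices=[- - -]
Op 3: note_on(63): voice 0 is free -> assigned | voices=[63 - -]
Op 4: note_on(62): voice 1 is free -> assigned | voices=[63 62 -]
Op 5: note_on(80): voice 2 is free -> assigned | voices=[63 62 80]
Op 6: note_off(63): free voice 0 | voices=[- 62 80]
Op 7: note_off(80): free voice 2 | voices=[- 62 -]
Op 8: note_on(69): voice 0 is free -> assigned | voices=[69 62 -]
Op 9: note_on(78): voice 2 is free -> assigned | voices=[69 62 78]
Op 10: note_off(69): free voice 0 | voices=[- 62 78]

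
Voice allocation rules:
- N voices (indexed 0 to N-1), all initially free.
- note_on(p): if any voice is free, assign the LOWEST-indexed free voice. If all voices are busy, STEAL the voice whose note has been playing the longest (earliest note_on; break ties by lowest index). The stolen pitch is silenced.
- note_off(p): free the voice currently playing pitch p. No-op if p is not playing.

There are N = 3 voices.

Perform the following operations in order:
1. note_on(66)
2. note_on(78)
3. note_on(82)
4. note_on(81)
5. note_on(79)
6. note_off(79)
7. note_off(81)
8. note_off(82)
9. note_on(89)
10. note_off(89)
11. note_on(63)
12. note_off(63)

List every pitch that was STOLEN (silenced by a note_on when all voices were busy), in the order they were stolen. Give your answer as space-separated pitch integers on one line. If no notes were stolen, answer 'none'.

Op 1: note_on(66): voice 0 is free -> assigned | voices=[66 - -]
Op 2: note_on(78): voice 1 is free -> assigned | voices=[66 78 -]
Op 3: note_on(82): voice 2 is free -> assigned | voices=[66 78 82]
Op 4: note_on(81): all voices busy, STEAL voice 0 (pitch 66, oldest) -> assign | voices=[81 78 82]
Op 5: note_on(79): all voices busy, STEAL voice 1 (pitch 78, oldest) -> assign | voices=[81 79 82]
Op 6: note_off(79): free voice 1 | voices=[81 - 82]
Op 7: note_off(81): free voice 0 | voices=[- - 82]
Op 8: note_off(82): free voice 2 | voices=[- - -]
Op 9: note_on(89): voice 0 is free -> assigned | voices=[89 - -]
Op 10: note_off(89): free voice 0 | voices=[- - -]
Op 11: note_on(63): voice 0 is free -> assigned | voices=[63 - -]
Op 12: note_off(63): free voice 0 | voices=[- - -]

Answer: 66 78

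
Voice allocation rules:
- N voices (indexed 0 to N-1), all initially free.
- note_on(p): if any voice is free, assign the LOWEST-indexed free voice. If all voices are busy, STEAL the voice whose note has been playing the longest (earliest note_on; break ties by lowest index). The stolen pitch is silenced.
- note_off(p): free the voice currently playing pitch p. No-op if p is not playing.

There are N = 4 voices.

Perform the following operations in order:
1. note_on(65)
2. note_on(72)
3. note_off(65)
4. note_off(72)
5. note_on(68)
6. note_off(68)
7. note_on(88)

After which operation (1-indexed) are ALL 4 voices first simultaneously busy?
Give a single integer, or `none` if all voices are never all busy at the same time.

Op 1: note_on(65): voice 0 is free -> assigned | voices=[65 - - -]
Op 2: note_on(72): voice 1 is free -> assigned | voices=[65 72 - -]
Op 3: note_off(65): free voice 0 | voices=[- 72 - -]
Op 4: note_off(72): free voice 1 | voices=[- - - -]
Op 5: note_on(68): voice 0 is free -> assigned | voices=[68 - - -]
Op 6: note_off(68): free voice 0 | voices=[- - - -]
Op 7: note_on(88): voice 0 is free -> assigned | voices=[88 - - -]

Answer: none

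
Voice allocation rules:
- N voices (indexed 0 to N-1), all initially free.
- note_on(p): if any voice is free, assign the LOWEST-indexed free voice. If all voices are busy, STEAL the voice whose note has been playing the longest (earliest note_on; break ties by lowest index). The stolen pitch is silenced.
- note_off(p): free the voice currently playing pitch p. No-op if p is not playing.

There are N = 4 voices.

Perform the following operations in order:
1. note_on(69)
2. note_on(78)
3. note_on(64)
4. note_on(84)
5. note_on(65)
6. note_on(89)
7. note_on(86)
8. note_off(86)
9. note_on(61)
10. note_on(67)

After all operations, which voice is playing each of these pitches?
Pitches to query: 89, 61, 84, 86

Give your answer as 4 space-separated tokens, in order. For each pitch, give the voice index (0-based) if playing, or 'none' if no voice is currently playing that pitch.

Answer: 1 2 none none

Derivation:
Op 1: note_on(69): voice 0 is free -> assigned | voices=[69 - - -]
Op 2: note_on(78): voice 1 is free -> assigned | voices=[69 78 - -]
Op 3: note_on(64): voice 2 is free -> assigned | voices=[69 78 64 -]
Op 4: note_on(84): voice 3 is free -> assigned | voices=[69 78 64 84]
Op 5: note_on(65): all voices busy, STEAL voice 0 (pitch 69, oldest) -> assign | voices=[65 78 64 84]
Op 6: note_on(89): all voices busy, STEAL voice 1 (pitch 78, oldest) -> assign | voices=[65 89 64 84]
Op 7: note_on(86): all voices busy, STEAL voice 2 (pitch 64, oldest) -> assign | voices=[65 89 86 84]
Op 8: note_off(86): free voice 2 | voices=[65 89 - 84]
Op 9: note_on(61): voice 2 is free -> assigned | voices=[65 89 61 84]
Op 10: note_on(67): all voices busy, STEAL voice 3 (pitch 84, oldest) -> assign | voices=[65 89 61 67]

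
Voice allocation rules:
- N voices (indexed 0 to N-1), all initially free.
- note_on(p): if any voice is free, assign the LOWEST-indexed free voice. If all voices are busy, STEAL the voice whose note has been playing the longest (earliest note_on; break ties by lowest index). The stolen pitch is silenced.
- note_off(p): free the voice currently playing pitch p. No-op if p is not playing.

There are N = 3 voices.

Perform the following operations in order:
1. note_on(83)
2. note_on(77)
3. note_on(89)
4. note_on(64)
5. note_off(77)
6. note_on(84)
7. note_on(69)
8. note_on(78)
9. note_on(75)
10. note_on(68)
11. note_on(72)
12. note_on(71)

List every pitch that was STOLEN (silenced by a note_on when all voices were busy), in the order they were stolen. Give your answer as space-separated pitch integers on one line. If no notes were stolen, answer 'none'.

Op 1: note_on(83): voice 0 is free -> assigned | voices=[83 - -]
Op 2: note_on(77): voice 1 is free -> assigned | voices=[83 77 -]
Op 3: note_on(89): voice 2 is free -> assigned | voices=[83 77 89]
Op 4: note_on(64): all voices busy, STEAL voice 0 (pitch 83, oldest) -> assign | voices=[64 77 89]
Op 5: note_off(77): free voice 1 | voices=[64 - 89]
Op 6: note_on(84): voice 1 is free -> assigned | voices=[64 84 89]
Op 7: note_on(69): all voices busy, STEAL voice 2 (pitch 89, oldest) -> assign | voices=[64 84 69]
Op 8: note_on(78): all voices busy, STEAL voice 0 (pitch 64, oldest) -> assign | voices=[78 84 69]
Op 9: note_on(75): all voices busy, STEAL voice 1 (pitch 84, oldest) -> assign | voices=[78 75 69]
Op 10: note_on(68): all voices busy, STEAL voice 2 (pitch 69, oldest) -> assign | voices=[78 75 68]
Op 11: note_on(72): all voices busy, STEAL voice 0 (pitch 78, oldest) -> assign | voices=[72 75 68]
Op 12: note_on(71): all voices busy, STEAL voice 1 (pitch 75, oldest) -> assign | voices=[72 71 68]

Answer: 83 89 64 84 69 78 75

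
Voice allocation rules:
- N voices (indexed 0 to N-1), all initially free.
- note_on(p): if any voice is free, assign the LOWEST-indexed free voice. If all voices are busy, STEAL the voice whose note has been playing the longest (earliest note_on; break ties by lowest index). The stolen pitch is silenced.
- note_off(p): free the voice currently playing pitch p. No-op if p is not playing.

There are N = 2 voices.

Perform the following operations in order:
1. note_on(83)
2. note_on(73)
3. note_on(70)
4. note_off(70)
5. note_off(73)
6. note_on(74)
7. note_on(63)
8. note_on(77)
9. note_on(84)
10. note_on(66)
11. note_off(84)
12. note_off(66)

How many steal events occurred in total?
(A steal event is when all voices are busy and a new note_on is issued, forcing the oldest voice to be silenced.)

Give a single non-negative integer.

Answer: 4

Derivation:
Op 1: note_on(83): voice 0 is free -> assigned | voices=[83 -]
Op 2: note_on(73): voice 1 is free -> assigned | voices=[83 73]
Op 3: note_on(70): all voices busy, STEAL voice 0 (pitch 83, oldest) -> assign | voices=[70 73]
Op 4: note_off(70): free voice 0 | voices=[- 73]
Op 5: note_off(73): free voice 1 | voices=[- -]
Op 6: note_on(74): voice 0 is free -> assigned | voices=[74 -]
Op 7: note_on(63): voice 1 is free -> assigned | voices=[74 63]
Op 8: note_on(77): all voices busy, STEAL voice 0 (pitch 74, oldest) -> assign | voices=[77 63]
Op 9: note_on(84): all voices busy, STEAL voice 1 (pitch 63, oldest) -> assign | voices=[77 84]
Op 10: note_on(66): all voices busy, STEAL voice 0 (pitch 77, oldest) -> assign | voices=[66 84]
Op 11: note_off(84): free voice 1 | voices=[66 -]
Op 12: note_off(66): free voice 0 | voices=[- -]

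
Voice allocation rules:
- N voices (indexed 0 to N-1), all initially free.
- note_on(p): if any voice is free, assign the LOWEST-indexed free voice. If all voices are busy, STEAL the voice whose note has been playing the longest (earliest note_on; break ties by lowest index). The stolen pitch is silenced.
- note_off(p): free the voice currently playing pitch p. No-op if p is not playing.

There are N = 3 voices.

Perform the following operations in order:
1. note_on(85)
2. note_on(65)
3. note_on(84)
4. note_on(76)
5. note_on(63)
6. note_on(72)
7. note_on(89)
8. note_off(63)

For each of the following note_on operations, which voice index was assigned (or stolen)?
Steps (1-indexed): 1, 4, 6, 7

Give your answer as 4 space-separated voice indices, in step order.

Answer: 0 0 2 0

Derivation:
Op 1: note_on(85): voice 0 is free -> assigned | voices=[85 - -]
Op 2: note_on(65): voice 1 is free -> assigned | voices=[85 65 -]
Op 3: note_on(84): voice 2 is free -> assigned | voices=[85 65 84]
Op 4: note_on(76): all voices busy, STEAL voice 0 (pitch 85, oldest) -> assign | voices=[76 65 84]
Op 5: note_on(63): all voices busy, STEAL voice 1 (pitch 65, oldest) -> assign | voices=[76 63 84]
Op 6: note_on(72): all voices busy, STEAL voice 2 (pitch 84, oldest) -> assign | voices=[76 63 72]
Op 7: note_on(89): all voices busy, STEAL voice 0 (pitch 76, oldest) -> assign | voices=[89 63 72]
Op 8: note_off(63): free voice 1 | voices=[89 - 72]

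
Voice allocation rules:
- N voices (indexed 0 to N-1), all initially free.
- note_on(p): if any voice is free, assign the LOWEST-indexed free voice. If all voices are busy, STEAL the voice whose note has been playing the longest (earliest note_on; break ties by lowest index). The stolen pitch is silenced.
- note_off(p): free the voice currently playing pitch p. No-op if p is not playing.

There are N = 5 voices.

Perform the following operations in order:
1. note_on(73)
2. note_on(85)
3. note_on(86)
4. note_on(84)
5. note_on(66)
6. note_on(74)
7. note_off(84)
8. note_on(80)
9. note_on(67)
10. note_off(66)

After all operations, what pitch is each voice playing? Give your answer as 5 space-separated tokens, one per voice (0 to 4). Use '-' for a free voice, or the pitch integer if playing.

Answer: 74 67 86 80 -

Derivation:
Op 1: note_on(73): voice 0 is free -> assigned | voices=[73 - - - -]
Op 2: note_on(85): voice 1 is free -> assigned | voices=[73 85 - - -]
Op 3: note_on(86): voice 2 is free -> assigned | voices=[73 85 86 - -]
Op 4: note_on(84): voice 3 is free -> assigned | voices=[73 85 86 84 -]
Op 5: note_on(66): voice 4 is free -> assigned | voices=[73 85 86 84 66]
Op 6: note_on(74): all voices busy, STEAL voice 0 (pitch 73, oldest) -> assign | voices=[74 85 86 84 66]
Op 7: note_off(84): free voice 3 | voices=[74 85 86 - 66]
Op 8: note_on(80): voice 3 is free -> assigned | voices=[74 85 86 80 66]
Op 9: note_on(67): all voices busy, STEAL voice 1 (pitch 85, oldest) -> assign | voices=[74 67 86 80 66]
Op 10: note_off(66): free voice 4 | voices=[74 67 86 80 -]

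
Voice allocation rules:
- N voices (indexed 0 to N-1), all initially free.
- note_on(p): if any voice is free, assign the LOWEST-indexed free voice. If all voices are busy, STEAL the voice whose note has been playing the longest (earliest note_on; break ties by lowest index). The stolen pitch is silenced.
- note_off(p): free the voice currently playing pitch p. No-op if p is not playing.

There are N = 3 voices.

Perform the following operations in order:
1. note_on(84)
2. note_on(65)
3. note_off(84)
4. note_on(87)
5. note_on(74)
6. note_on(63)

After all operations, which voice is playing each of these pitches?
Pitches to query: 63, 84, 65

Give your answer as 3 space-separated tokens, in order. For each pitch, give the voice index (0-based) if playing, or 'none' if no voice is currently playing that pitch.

Op 1: note_on(84): voice 0 is free -> assigned | voices=[84 - -]
Op 2: note_on(65): voice 1 is free -> assigned | voices=[84 65 -]
Op 3: note_off(84): free voice 0 | voices=[- 65 -]
Op 4: note_on(87): voice 0 is free -> assigned | voices=[87 65 -]
Op 5: note_on(74): voice 2 is free -> assigned | voices=[87 65 74]
Op 6: note_on(63): all voices busy, STEAL voice 1 (pitch 65, oldest) -> assign | voices=[87 63 74]

Answer: 1 none none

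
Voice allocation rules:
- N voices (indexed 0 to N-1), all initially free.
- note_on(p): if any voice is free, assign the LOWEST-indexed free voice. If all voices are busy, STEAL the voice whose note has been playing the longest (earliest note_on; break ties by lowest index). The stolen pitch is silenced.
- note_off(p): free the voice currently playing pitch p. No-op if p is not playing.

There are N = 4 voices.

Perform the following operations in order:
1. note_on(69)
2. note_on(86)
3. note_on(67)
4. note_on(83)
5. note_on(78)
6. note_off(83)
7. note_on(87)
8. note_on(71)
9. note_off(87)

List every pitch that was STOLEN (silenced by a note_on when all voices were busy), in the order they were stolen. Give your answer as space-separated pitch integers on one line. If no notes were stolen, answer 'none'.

Answer: 69 86

Derivation:
Op 1: note_on(69): voice 0 is free -> assigned | voices=[69 - - -]
Op 2: note_on(86): voice 1 is free -> assigned | voices=[69 86 - -]
Op 3: note_on(67): voice 2 is free -> assigned | voices=[69 86 67 -]
Op 4: note_on(83): voice 3 is free -> assigned | voices=[69 86 67 83]
Op 5: note_on(78): all voices busy, STEAL voice 0 (pitch 69, oldest) -> assign | voices=[78 86 67 83]
Op 6: note_off(83): free voice 3 | voices=[78 86 67 -]
Op 7: note_on(87): voice 3 is free -> assigned | voices=[78 86 67 87]
Op 8: note_on(71): all voices busy, STEAL voice 1 (pitch 86, oldest) -> assign | voices=[78 71 67 87]
Op 9: note_off(87): free voice 3 | voices=[78 71 67 -]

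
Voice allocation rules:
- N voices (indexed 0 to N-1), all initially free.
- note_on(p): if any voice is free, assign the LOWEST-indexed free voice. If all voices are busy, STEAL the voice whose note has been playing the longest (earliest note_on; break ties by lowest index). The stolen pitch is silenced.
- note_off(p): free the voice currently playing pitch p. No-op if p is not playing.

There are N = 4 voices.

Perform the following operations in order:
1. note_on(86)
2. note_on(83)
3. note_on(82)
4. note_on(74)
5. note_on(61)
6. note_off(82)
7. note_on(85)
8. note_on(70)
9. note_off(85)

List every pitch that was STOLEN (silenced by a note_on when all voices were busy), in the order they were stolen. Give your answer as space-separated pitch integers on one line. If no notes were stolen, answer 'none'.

Op 1: note_on(86): voice 0 is free -> assigned | voices=[86 - - -]
Op 2: note_on(83): voice 1 is free -> assigned | voices=[86 83 - -]
Op 3: note_on(82): voice 2 is free -> assigned | voices=[86 83 82 -]
Op 4: note_on(74): voice 3 is free -> assigned | voices=[86 83 82 74]
Op 5: note_on(61): all voices busy, STEAL voice 0 (pitch 86, oldest) -> assign | voices=[61 83 82 74]
Op 6: note_off(82): free voice 2 | voices=[61 83 - 74]
Op 7: note_on(85): voice 2 is free -> assigned | voices=[61 83 85 74]
Op 8: note_on(70): all voices busy, STEAL voice 1 (pitch 83, oldest) -> assign | voices=[61 70 85 74]
Op 9: note_off(85): free voice 2 | voices=[61 70 - 74]

Answer: 86 83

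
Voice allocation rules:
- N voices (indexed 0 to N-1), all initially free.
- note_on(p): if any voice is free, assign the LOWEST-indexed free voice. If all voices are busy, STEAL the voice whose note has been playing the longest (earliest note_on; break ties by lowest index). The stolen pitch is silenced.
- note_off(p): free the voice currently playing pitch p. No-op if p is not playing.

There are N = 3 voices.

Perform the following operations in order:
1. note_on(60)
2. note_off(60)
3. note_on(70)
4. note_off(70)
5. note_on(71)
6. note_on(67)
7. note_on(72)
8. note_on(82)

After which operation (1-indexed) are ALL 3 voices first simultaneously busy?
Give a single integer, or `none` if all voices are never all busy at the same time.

Op 1: note_on(60): voice 0 is free -> assigned | voices=[60 - -]
Op 2: note_off(60): free voice 0 | voices=[- - -]
Op 3: note_on(70): voice 0 is free -> assigned | voices=[70 - -]
Op 4: note_off(70): free voice 0 | voices=[- - -]
Op 5: note_on(71): voice 0 is free -> assigned | voices=[71 - -]
Op 6: note_on(67): voice 1 is free -> assigned | voices=[71 67 -]
Op 7: note_on(72): voice 2 is free -> assigned | voices=[71 67 72]
Op 8: note_on(82): all voices busy, STEAL voice 0 (pitch 71, oldest) -> assign | voices=[82 67 72]

Answer: 7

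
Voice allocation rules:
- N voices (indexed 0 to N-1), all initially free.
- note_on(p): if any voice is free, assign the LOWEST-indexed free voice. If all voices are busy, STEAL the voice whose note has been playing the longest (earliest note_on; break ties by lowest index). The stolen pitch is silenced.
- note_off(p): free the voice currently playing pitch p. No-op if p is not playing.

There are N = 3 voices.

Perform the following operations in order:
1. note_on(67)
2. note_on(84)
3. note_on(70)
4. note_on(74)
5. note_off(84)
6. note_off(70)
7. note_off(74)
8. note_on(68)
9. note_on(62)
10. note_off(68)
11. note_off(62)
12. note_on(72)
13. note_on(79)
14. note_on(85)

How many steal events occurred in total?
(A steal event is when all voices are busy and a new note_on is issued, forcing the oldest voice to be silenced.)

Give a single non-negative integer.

Answer: 1

Derivation:
Op 1: note_on(67): voice 0 is free -> assigned | voices=[67 - -]
Op 2: note_on(84): voice 1 is free -> assigned | voices=[67 84 -]
Op 3: note_on(70): voice 2 is free -> assigned | voices=[67 84 70]
Op 4: note_on(74): all voices busy, STEAL voice 0 (pitch 67, oldest) -> assign | voices=[74 84 70]
Op 5: note_off(84): free voice 1 | voices=[74 - 70]
Op 6: note_off(70): free voice 2 | voices=[74 - -]
Op 7: note_off(74): free voice 0 | voices=[- - -]
Op 8: note_on(68): voice 0 is free -> assigned | voices=[68 - -]
Op 9: note_on(62): voice 1 is free -> assigned | voices=[68 62 -]
Op 10: note_off(68): free voice 0 | voices=[- 62 -]
Op 11: note_off(62): free voice 1 | voices=[- - -]
Op 12: note_on(72): voice 0 is free -> assigned | voices=[72 - -]
Op 13: note_on(79): voice 1 is free -> assigned | voices=[72 79 -]
Op 14: note_on(85): voice 2 is free -> assigned | voices=[72 79 85]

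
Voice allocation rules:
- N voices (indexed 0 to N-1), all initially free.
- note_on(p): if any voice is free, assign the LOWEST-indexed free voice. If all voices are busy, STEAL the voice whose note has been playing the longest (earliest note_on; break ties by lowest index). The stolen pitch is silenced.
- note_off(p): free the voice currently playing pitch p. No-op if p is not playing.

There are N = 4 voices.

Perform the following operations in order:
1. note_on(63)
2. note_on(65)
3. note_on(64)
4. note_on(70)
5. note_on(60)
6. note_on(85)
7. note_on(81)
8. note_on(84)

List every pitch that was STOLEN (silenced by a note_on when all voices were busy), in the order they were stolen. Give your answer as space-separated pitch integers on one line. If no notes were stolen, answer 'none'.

Op 1: note_on(63): voice 0 is free -> assigned | voices=[63 - - -]
Op 2: note_on(65): voice 1 is free -> assigned | voices=[63 65 - -]
Op 3: note_on(64): voice 2 is free -> assigned | voices=[63 65 64 -]
Op 4: note_on(70): voice 3 is free -> assigned | voices=[63 65 64 70]
Op 5: note_on(60): all voices busy, STEAL voice 0 (pitch 63, oldest) -> assign | voices=[60 65 64 70]
Op 6: note_on(85): all voices busy, STEAL voice 1 (pitch 65, oldest) -> assign | voices=[60 85 64 70]
Op 7: note_on(81): all voices busy, STEAL voice 2 (pitch 64, oldest) -> assign | voices=[60 85 81 70]
Op 8: note_on(84): all voices busy, STEAL voice 3 (pitch 70, oldest) -> assign | voices=[60 85 81 84]

Answer: 63 65 64 70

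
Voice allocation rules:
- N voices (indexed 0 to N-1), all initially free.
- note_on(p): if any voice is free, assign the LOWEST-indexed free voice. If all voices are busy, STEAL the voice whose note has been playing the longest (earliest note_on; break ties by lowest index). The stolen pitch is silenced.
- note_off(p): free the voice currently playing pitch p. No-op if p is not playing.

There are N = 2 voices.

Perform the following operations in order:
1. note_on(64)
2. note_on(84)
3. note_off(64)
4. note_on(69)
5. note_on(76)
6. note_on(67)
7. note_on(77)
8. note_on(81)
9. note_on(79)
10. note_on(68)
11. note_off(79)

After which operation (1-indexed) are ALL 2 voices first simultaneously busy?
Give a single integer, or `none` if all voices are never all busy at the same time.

Op 1: note_on(64): voice 0 is free -> assigned | voices=[64 -]
Op 2: note_on(84): voice 1 is free -> assigned | voices=[64 84]
Op 3: note_off(64): free voice 0 | voices=[- 84]
Op 4: note_on(69): voice 0 is free -> assigned | voices=[69 84]
Op 5: note_on(76): all voices busy, STEAL voice 1 (pitch 84, oldest) -> assign | voices=[69 76]
Op 6: note_on(67): all voices busy, STEAL voice 0 (pitch 69, oldest) -> assign | voices=[67 76]
Op 7: note_on(77): all voices busy, STEAL voice 1 (pitch 76, oldest) -> assign | voices=[67 77]
Op 8: note_on(81): all voices busy, STEAL voice 0 (pitch 67, oldest) -> assign | voices=[81 77]
Op 9: note_on(79): all voices busy, STEAL voice 1 (pitch 77, oldest) -> assign | voices=[81 79]
Op 10: note_on(68): all voices busy, STEAL voice 0 (pitch 81, oldest) -> assign | voices=[68 79]
Op 11: note_off(79): free voice 1 | voices=[68 -]

Answer: 2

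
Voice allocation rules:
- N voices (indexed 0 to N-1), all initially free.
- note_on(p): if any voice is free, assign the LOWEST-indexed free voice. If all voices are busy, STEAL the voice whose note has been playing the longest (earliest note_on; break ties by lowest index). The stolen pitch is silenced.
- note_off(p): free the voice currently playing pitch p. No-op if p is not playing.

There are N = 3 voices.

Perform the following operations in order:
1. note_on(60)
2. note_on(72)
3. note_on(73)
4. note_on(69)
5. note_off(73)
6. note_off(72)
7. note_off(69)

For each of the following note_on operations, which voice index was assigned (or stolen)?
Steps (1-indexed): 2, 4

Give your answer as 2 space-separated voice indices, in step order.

Answer: 1 0

Derivation:
Op 1: note_on(60): voice 0 is free -> assigned | voices=[60 - -]
Op 2: note_on(72): voice 1 is free -> assigned | voices=[60 72 -]
Op 3: note_on(73): voice 2 is free -> assigned | voices=[60 72 73]
Op 4: note_on(69): all voices busy, STEAL voice 0 (pitch 60, oldest) -> assign | voices=[69 72 73]
Op 5: note_off(73): free voice 2 | voices=[69 72 -]
Op 6: note_off(72): free voice 1 | voices=[69 - -]
Op 7: note_off(69): free voice 0 | voices=[- - -]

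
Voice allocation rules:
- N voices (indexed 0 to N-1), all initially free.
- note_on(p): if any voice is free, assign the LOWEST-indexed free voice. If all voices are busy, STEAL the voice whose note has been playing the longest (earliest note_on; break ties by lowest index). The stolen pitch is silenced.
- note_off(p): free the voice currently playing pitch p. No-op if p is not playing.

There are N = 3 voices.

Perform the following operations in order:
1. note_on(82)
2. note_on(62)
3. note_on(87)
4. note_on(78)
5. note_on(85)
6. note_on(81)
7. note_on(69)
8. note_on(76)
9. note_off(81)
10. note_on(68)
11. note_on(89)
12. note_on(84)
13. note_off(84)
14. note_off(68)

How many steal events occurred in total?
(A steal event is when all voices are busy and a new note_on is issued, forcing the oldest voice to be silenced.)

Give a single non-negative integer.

Answer: 7

Derivation:
Op 1: note_on(82): voice 0 is free -> assigned | voices=[82 - -]
Op 2: note_on(62): voice 1 is free -> assigned | voices=[82 62 -]
Op 3: note_on(87): voice 2 is free -> assigned | voices=[82 62 87]
Op 4: note_on(78): all voices busy, STEAL voice 0 (pitch 82, oldest) -> assign | voices=[78 62 87]
Op 5: note_on(85): all voices busy, STEAL voice 1 (pitch 62, oldest) -> assign | voices=[78 85 87]
Op 6: note_on(81): all voices busy, STEAL voice 2 (pitch 87, oldest) -> assign | voices=[78 85 81]
Op 7: note_on(69): all voices busy, STEAL voice 0 (pitch 78, oldest) -> assign | voices=[69 85 81]
Op 8: note_on(76): all voices busy, STEAL voice 1 (pitch 85, oldest) -> assign | voices=[69 76 81]
Op 9: note_off(81): free voice 2 | voices=[69 76 -]
Op 10: note_on(68): voice 2 is free -> assigned | voices=[69 76 68]
Op 11: note_on(89): all voices busy, STEAL voice 0 (pitch 69, oldest) -> assign | voices=[89 76 68]
Op 12: note_on(84): all voices busy, STEAL voice 1 (pitch 76, oldest) -> assign | voices=[89 84 68]
Op 13: note_off(84): free voice 1 | voices=[89 - 68]
Op 14: note_off(68): free voice 2 | voices=[89 - -]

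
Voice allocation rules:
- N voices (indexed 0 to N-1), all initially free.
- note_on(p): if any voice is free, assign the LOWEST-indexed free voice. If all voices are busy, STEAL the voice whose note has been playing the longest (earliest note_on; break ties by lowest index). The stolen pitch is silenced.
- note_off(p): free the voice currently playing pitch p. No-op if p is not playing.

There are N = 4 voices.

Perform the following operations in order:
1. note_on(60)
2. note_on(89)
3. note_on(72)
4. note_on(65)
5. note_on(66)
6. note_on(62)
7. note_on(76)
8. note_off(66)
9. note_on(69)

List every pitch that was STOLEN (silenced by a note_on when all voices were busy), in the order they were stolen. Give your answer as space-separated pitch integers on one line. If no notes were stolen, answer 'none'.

Answer: 60 89 72

Derivation:
Op 1: note_on(60): voice 0 is free -> assigned | voices=[60 - - -]
Op 2: note_on(89): voice 1 is free -> assigned | voices=[60 89 - -]
Op 3: note_on(72): voice 2 is free -> assigned | voices=[60 89 72 -]
Op 4: note_on(65): voice 3 is free -> assigned | voices=[60 89 72 65]
Op 5: note_on(66): all voices busy, STEAL voice 0 (pitch 60, oldest) -> assign | voices=[66 89 72 65]
Op 6: note_on(62): all voices busy, STEAL voice 1 (pitch 89, oldest) -> assign | voices=[66 62 72 65]
Op 7: note_on(76): all voices busy, STEAL voice 2 (pitch 72, oldest) -> assign | voices=[66 62 76 65]
Op 8: note_off(66): free voice 0 | voices=[- 62 76 65]
Op 9: note_on(69): voice 0 is free -> assigned | voices=[69 62 76 65]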